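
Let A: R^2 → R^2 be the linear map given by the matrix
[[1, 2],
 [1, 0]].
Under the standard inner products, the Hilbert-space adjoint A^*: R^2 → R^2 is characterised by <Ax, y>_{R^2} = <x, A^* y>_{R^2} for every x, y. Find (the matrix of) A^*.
A^* = A^T =
[[1, 1],
 [2, 0]]

For real matrices with standard dot products, the defining identity <Ax, y> = <x, A^* y> gives (Ax)^T y = x^T (A^*) y, i.e. x^T A^T y = x^T (A^*) y. Since this holds for all x, y, we must have A^* = A^T. Therefore
A^* =
[[1, 1],
 [2, 0]].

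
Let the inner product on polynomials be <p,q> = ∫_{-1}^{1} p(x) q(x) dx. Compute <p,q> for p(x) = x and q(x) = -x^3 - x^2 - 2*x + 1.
<p,q> = -26/15

Expand the product: p(x)·q(x) = -x^4 - x^3 - 2*x^2 + x.
∫_{-1}^{1} of each monomial x^k gives [2/(k+1) if k even, 0 if k odd]. Integrating term-by-term (or equivalently evaluating the antiderivative F(x) = -x^5/5 - x^4/4 - 2*x^3/3 + x^2/2 at the endpoints):
  F(1) − F(−1) = -37/60 − (67/60) = -26/15.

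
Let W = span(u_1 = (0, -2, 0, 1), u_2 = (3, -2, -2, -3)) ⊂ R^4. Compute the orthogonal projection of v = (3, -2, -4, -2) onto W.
proj_W(v) = (133/43, -316/129, -266/129, -374/129)

Set up U = [u_1 | ... | u_2] ∈ R^(4×2). The projector onto W = col(U) is P = U (U^T U)^(-1) U^T.
Compute U^T U =
  [5, 1]
  [1, 26],
and U^T v = (2, 27).
Solve U^T U · c = U^T v for the coefficients: c = (25/129, 133/129). The projection is proj_W(v) = U c.
Check: (v - proj_W(v)) · u_1 = 0  (should be 0).
Check: (v - proj_W(v)) · u_2 = 0  (should be 0).
Result: proj_W(v) = (133/43, -316/129, -266/129, -374/129).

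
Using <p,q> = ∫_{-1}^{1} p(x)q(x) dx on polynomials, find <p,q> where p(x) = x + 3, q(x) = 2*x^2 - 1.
<p,q> = -2

Expand the product: p(x)·q(x) = 2*x^3 + 6*x^2 - x - 3.
∫_{-1}^{1} of each monomial x^k gives [2/(k+1) if k even, 0 if k odd]. Integrating term-by-term (or equivalently evaluating the antiderivative F(x) = x^4/2 + 2*x^3 - x^2/2 - 3*x at the endpoints):
  F(1) − F(−1) = -1 − (1) = -2.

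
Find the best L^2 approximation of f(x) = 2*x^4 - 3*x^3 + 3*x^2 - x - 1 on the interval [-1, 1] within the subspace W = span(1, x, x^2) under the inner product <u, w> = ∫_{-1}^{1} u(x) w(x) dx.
g(x) = 33*x^2/7 - 14*x/5 - 41/35

The best approximation g ∈ W is the orthogonal projection of f onto W. Writing g = a_0 + a_1 x + a_2 x^2, the coefficients solve the normal equations G · a = b where
  G_{ij} = <φ_i, φ_j> and b_i = <f, φ_i>, with φ_0 = 1, φ_1 = x, φ_2 = x^2.
G =
  [2, 0, 2/3]
  [0, 2/3, 0]
  [2/3, 0, 2/5],
b = (4/5, -28/15, 116/105).
Solving gives a_0 = -41/35, a_1 = -14/5, a_2 = 33/7, so
  g(x) = 33*x^2/7 - 14*x/5 - 41/35.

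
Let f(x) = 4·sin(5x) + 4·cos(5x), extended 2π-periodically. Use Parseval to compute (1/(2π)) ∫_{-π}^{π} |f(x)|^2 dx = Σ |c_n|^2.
Σ |c_n|^2 = 16

Expand |f|^2 and use orthogonality of {sin(nx), cos(mx)} on [-π, π]:
  ∫_{-π}^{π} sin(nx)^2 dx = π, ∫ cos(mx)^2 dx = π, and cross terms integrate to 0.
So ∫_{-π}^{π} f(x)^2 dx = 4^2 · π + 4^2 · π = (16 + 16)π.
Divide by 2π: (16 + 16)/2 = 16.
By Parseval, this equals Σ |c_n|^2.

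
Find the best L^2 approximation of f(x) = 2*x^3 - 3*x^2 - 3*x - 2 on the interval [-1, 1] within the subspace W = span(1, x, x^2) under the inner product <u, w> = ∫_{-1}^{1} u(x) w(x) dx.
g(x) = -3*x^2 - 9*x/5 - 2

The best approximation g ∈ W is the orthogonal projection of f onto W. Writing g = a_0 + a_1 x + a_2 x^2, the coefficients solve the normal equations G · a = b where
  G_{ij} = <φ_i, φ_j> and b_i = <f, φ_i>, with φ_0 = 1, φ_1 = x, φ_2 = x^2.
G =
  [2, 0, 2/3]
  [0, 2/3, 0]
  [2/3, 0, 2/5],
b = (-6, -6/5, -38/15).
Solving gives a_0 = -2, a_1 = -9/5, a_2 = -3, so
  g(x) = -3*x^2 - 9*x/5 - 2.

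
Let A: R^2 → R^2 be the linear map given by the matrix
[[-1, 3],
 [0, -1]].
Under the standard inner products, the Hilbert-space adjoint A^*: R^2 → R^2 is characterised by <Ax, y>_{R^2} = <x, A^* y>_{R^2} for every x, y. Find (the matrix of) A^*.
A^* = A^T =
[[-1, 0],
 [3, -1]]

For real matrices with standard dot products, the defining identity <Ax, y> = <x, A^* y> gives (Ax)^T y = x^T (A^*) y, i.e. x^T A^T y = x^T (A^*) y. Since this holds for all x, y, we must have A^* = A^T. Therefore
A^* =
[[-1, 0],
 [3, -1]].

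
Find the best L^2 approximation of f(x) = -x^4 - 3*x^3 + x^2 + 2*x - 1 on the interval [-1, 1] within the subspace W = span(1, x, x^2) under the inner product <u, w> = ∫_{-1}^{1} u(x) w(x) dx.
g(x) = x^2/7 + x/5 - 32/35

The best approximation g ∈ W is the orthogonal projection of f onto W. Writing g = a_0 + a_1 x + a_2 x^2, the coefficients solve the normal equations G · a = b where
  G_{ij} = <φ_i, φ_j> and b_i = <f, φ_i>, with φ_0 = 1, φ_1 = x, φ_2 = x^2.
G =
  [2, 0, 2/3]
  [0, 2/3, 0]
  [2/3, 0, 2/5],
b = (-26/15, 2/15, -58/105).
Solving gives a_0 = -32/35, a_1 = 1/5, a_2 = 1/7, so
  g(x) = x^2/7 + x/5 - 32/35.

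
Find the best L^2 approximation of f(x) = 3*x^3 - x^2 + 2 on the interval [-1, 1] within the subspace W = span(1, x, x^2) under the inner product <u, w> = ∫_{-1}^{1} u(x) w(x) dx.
g(x) = -x^2 + 9*x/5 + 2

The best approximation g ∈ W is the orthogonal projection of f onto W. Writing g = a_0 + a_1 x + a_2 x^2, the coefficients solve the normal equations G · a = b where
  G_{ij} = <φ_i, φ_j> and b_i = <f, φ_i>, with φ_0 = 1, φ_1 = x, φ_2 = x^2.
G =
  [2, 0, 2/3]
  [0, 2/3, 0]
  [2/3, 0, 2/5],
b = (10/3, 6/5, 14/15).
Solving gives a_0 = 2, a_1 = 9/5, a_2 = -1, so
  g(x) = -x^2 + 9*x/5 + 2.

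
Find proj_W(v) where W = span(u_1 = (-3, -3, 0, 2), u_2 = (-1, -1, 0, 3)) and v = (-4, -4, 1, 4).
proj_W(v) = (-4, -4, 0, 4)

Set up U = [u_1 | ... | u_2] ∈ R^(4×2). The projector onto W = col(U) is P = U (U^T U)^(-1) U^T.
Compute U^T U =
  [22, 12]
  [12, 11],
and U^T v = (32, 20).
Solve U^T U · c = U^T v for the coefficients: c = (8/7, 4/7). The projection is proj_W(v) = U c.
Check: (v - proj_W(v)) · u_1 = 0  (should be 0).
Check: (v - proj_W(v)) · u_2 = 0  (should be 0).
Result: proj_W(v) = (-4, -4, 0, 4).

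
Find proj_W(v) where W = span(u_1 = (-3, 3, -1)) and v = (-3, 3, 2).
proj_W(v) = (-48/19, 48/19, -16/19)

Set up U = [u_1 | ... | u_1] ∈ R^(3×1). The projector onto W = col(U) is P = U (U^T U)^(-1) U^T.
Compute U^T U =
  [19],
and U^T v = (16).
Solve U^T U · c = U^T v for the coefficients: c = (16/19). The projection is proj_W(v) = U c.
Check: (v - proj_W(v)) · u_1 = 0  (should be 0).
Result: proj_W(v) = (-48/19, 48/19, -16/19).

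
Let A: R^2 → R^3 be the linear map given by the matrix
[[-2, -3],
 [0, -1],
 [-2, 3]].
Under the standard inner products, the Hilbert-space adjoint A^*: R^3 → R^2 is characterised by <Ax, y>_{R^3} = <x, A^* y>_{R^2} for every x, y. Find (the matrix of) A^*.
A^* = A^T =
[[-2, 0, -2],
 [-3, -1, 3]]

For real matrices with standard dot products, the defining identity <Ax, y> = <x, A^* y> gives (Ax)^T y = x^T (A^*) y, i.e. x^T A^T y = x^T (A^*) y. Since this holds for all x, y, we must have A^* = A^T. Therefore
A^* =
[[-2, 0, -2],
 [-3, -1, 3]].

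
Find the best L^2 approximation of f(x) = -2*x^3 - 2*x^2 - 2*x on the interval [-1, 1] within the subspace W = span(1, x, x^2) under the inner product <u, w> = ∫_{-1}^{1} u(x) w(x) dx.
g(x) = -2*x^2 - 16*x/5

The best approximation g ∈ W is the orthogonal projection of f onto W. Writing g = a_0 + a_1 x + a_2 x^2, the coefficients solve the normal equations G · a = b where
  G_{ij} = <φ_i, φ_j> and b_i = <f, φ_i>, with φ_0 = 1, φ_1 = x, φ_2 = x^2.
G =
  [2, 0, 2/3]
  [0, 2/3, 0]
  [2/3, 0, 2/5],
b = (-4/3, -32/15, -4/5).
Solving gives a_0 = 0, a_1 = -16/5, a_2 = -2, so
  g(x) = -2*x^2 - 16*x/5.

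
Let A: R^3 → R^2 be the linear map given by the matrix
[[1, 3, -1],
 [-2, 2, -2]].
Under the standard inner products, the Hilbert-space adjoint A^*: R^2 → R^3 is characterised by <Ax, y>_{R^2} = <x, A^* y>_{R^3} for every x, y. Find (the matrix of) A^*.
A^* = A^T =
[[1, -2],
 [3, 2],
 [-1, -2]]

For real matrices with standard dot products, the defining identity <Ax, y> = <x, A^* y> gives (Ax)^T y = x^T (A^*) y, i.e. x^T A^T y = x^T (A^*) y. Since this holds for all x, y, we must have A^* = A^T. Therefore
A^* =
[[1, -2],
 [3, 2],
 [-1, -2]].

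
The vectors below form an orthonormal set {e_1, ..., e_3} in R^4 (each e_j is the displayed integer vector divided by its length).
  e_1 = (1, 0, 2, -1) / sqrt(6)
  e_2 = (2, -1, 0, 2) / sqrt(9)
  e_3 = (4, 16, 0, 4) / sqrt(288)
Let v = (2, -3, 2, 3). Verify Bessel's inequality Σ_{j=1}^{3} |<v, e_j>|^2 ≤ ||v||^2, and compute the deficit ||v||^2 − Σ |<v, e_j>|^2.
Σ |<v, e_j>|^2 = 23; ||v||^2 = 26; deficit = 3

Write each e_j = u_j / sqrt(<u_j, u_j>) where u_j is the displayed integer vector. Then <v, e_j> = <v, u_j> / sqrt(<u_j, u_j>), so |<v, e_j>|^2 = <v, u_j>^2 / <u_j, u_j>.
Coefficients: <v, e_1> = 3/sqrt(6), <v, e_2> = 13/sqrt(9), <v, e_3> = -28/sqrt(288).
Square and sum: Σ |<v, e_j>|^2 = 23.
Compute ||v||^2 = v·v = 26.
Deficit = 26 − 23 = 3 ≥ 0, confirming Bessel's inequality. (The deficit equals ||v − Σ <v,e_j> e_j||^2, the squared distance from v to span{e_j}.)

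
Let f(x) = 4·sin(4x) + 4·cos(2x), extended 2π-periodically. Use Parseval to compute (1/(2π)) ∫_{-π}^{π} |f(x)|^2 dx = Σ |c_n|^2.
Σ |c_n|^2 = 16

Expand |f|^2 and use orthogonality of {sin(nx), cos(mx)} on [-π, π]:
  ∫_{-π}^{π} sin(nx)^2 dx = π, ∫ cos(mx)^2 dx = π, and cross terms integrate to 0.
So ∫_{-π}^{π} f(x)^2 dx = 4^2 · π + 4^2 · π = (16 + 16)π.
Divide by 2π: (16 + 16)/2 = 16.
By Parseval, this equals Σ |c_n|^2.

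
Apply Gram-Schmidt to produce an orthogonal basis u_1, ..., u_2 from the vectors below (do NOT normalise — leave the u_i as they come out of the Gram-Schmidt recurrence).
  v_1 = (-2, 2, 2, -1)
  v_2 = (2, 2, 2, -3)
Orthogonal basis:
  u_1 = (-2, 2, 2, -1)
  u_2 = (40/13, 12/13, 12/13, -32/13)

Apply the Gram-Schmidt recurrence
  u_1 = v_1
  u_i = v_i − Σ_{j<i} ((v_i · u_j) / (u_j · u_j)) · u_j.

Step by step this gives:
  u_1 = (-2, 2, 2, -1)
  u_2 = (40/13, 12/13, 12/13, -32/13)

Orthogonality check:
  u_2 · u_1 = 0 (should be 0)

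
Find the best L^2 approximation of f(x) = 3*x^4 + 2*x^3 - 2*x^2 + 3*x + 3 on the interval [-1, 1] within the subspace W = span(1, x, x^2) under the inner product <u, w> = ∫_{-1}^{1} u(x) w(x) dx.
g(x) = 4*x^2/7 + 21*x/5 + 96/35

The best approximation g ∈ W is the orthogonal projection of f onto W. Writing g = a_0 + a_1 x + a_2 x^2, the coefficients solve the normal equations G · a = b where
  G_{ij} = <φ_i, φ_j> and b_i = <f, φ_i>, with φ_0 = 1, φ_1 = x, φ_2 = x^2.
G =
  [2, 0, 2/3]
  [0, 2/3, 0]
  [2/3, 0, 2/5],
b = (88/15, 14/5, 72/35).
Solving gives a_0 = 96/35, a_1 = 21/5, a_2 = 4/7, so
  g(x) = 4*x^2/7 + 21*x/5 + 96/35.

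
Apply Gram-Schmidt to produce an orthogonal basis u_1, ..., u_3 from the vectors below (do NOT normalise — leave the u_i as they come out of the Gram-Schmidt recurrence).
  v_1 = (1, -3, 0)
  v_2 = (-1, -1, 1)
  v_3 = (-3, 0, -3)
Orthogonal basis:
  u_1 = (1, -3, 0)
  u_2 = (-6/5, -2/5, 1)
  u_3 = (-63/26, -21/26, -42/13)

Apply the Gram-Schmidt recurrence
  u_1 = v_1
  u_i = v_i − Σ_{j<i} ((v_i · u_j) / (u_j · u_j)) · u_j.

Step by step this gives:
  u_1 = (1, -3, 0)
  u_2 = (-6/5, -2/5, 1)
  u_3 = (-63/26, -21/26, -42/13)

Orthogonality check:
  u_2 · u_1 = 0 (should be 0)
  u_3 · u_1 = 0 (should be 0)
  u_3 · u_2 = 0 (should be 0)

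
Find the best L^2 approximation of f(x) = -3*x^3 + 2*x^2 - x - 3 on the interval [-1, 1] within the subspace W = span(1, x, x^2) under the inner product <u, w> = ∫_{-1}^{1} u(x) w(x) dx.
g(x) = 2*x^2 - 14*x/5 - 3

The best approximation g ∈ W is the orthogonal projection of f onto W. Writing g = a_0 + a_1 x + a_2 x^2, the coefficients solve the normal equations G · a = b where
  G_{ij} = <φ_i, φ_j> and b_i = <f, φ_i>, with φ_0 = 1, φ_1 = x, φ_2 = x^2.
G =
  [2, 0, 2/3]
  [0, 2/3, 0]
  [2/3, 0, 2/5],
b = (-14/3, -28/15, -6/5).
Solving gives a_0 = -3, a_1 = -14/5, a_2 = 2, so
  g(x) = 2*x^2 - 14*x/5 - 3.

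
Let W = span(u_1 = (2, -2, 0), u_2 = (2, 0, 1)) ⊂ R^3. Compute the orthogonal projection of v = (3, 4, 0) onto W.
proj_W(v) = (11/6, 17/6, 7/3)

Set up U = [u_1 | ... | u_2] ∈ R^(3×2). The projector onto W = col(U) is P = U (U^T U)^(-1) U^T.
Compute U^T U =
  [8, 4]
  [4, 5],
and U^T v = (-2, 6).
Solve U^T U · c = U^T v for the coefficients: c = (-17/12, 7/3). The projection is proj_W(v) = U c.
Check: (v - proj_W(v)) · u_1 = 0  (should be 0).
Check: (v - proj_W(v)) · u_2 = 0  (should be 0).
Result: proj_W(v) = (11/6, 17/6, 7/3).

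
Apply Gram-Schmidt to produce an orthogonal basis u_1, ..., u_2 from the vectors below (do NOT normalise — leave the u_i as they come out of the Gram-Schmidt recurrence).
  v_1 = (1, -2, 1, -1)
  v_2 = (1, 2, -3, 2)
Orthogonal basis:
  u_1 = (1, -2, 1, -1)
  u_2 = (15/7, -2/7, -13/7, 6/7)

Apply the Gram-Schmidt recurrence
  u_1 = v_1
  u_i = v_i − Σ_{j<i} ((v_i · u_j) / (u_j · u_j)) · u_j.

Step by step this gives:
  u_1 = (1, -2, 1, -1)
  u_2 = (15/7, -2/7, -13/7, 6/7)

Orthogonality check:
  u_2 · u_1 = 0 (should be 0)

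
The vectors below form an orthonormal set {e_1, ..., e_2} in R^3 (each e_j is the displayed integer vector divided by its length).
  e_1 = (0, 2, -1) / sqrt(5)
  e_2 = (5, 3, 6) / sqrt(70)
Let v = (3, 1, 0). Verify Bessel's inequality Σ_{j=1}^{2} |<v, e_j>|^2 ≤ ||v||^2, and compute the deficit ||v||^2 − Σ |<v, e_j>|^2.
Σ |<v, e_j>|^2 = 38/7; ||v||^2 = 10; deficit = 32/7

Write each e_j = u_j / sqrt(<u_j, u_j>) where u_j is the displayed integer vector. Then <v, e_j> = <v, u_j> / sqrt(<u_j, u_j>), so |<v, e_j>|^2 = <v, u_j>^2 / <u_j, u_j>.
Coefficients: <v, e_1> = 2/sqrt(5), <v, e_2> = 18/sqrt(70).
Square and sum: Σ |<v, e_j>|^2 = 38/7.
Compute ||v||^2 = v·v = 10.
Deficit = 10 − 38/7 = 32/7 ≥ 0, confirming Bessel's inequality. (The deficit equals ||v − Σ <v,e_j> e_j||^2, the squared distance from v to span{e_j}.)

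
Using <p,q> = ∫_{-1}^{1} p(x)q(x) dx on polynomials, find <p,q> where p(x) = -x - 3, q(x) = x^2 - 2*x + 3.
<p,q> = -56/3

Expand the product: p(x)·q(x) = -x^3 - x^2 + 3*x - 9.
∫_{-1}^{1} of each monomial x^k gives [2/(k+1) if k even, 0 if k odd]. Integrating term-by-term (or equivalently evaluating the antiderivative F(x) = -x^4/4 - x^3/3 + 3*x^2/2 - 9*x at the endpoints):
  F(1) − F(−1) = -97/12 − (127/12) = -56/3.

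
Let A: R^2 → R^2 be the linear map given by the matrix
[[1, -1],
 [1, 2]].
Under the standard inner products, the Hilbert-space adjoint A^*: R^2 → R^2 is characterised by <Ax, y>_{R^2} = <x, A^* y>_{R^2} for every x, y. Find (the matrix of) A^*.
A^* = A^T =
[[1, 1],
 [-1, 2]]

For real matrices with standard dot products, the defining identity <Ax, y> = <x, A^* y> gives (Ax)^T y = x^T (A^*) y, i.e. x^T A^T y = x^T (A^*) y. Since this holds for all x, y, we must have A^* = A^T. Therefore
A^* =
[[1, 1],
 [-1, 2]].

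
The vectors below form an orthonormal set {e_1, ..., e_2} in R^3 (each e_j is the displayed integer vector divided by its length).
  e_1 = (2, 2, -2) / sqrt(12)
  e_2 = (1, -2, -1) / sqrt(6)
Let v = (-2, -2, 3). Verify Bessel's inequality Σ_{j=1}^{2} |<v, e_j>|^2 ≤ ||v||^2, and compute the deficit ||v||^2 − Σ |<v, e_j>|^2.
Σ |<v, e_j>|^2 = 33/2; ||v||^2 = 17; deficit = 1/2

Write each e_j = u_j / sqrt(<u_j, u_j>) where u_j is the displayed integer vector. Then <v, e_j> = <v, u_j> / sqrt(<u_j, u_j>), so |<v, e_j>|^2 = <v, u_j>^2 / <u_j, u_j>.
Coefficients: <v, e_1> = -14/sqrt(12), <v, e_2> = -1/sqrt(6).
Square and sum: Σ |<v, e_j>|^2 = 33/2.
Compute ||v||^2 = v·v = 17.
Deficit = 17 − 33/2 = 1/2 ≥ 0, confirming Bessel's inequality. (The deficit equals ||v − Σ <v,e_j> e_j||^2, the squared distance from v to span{e_j}.)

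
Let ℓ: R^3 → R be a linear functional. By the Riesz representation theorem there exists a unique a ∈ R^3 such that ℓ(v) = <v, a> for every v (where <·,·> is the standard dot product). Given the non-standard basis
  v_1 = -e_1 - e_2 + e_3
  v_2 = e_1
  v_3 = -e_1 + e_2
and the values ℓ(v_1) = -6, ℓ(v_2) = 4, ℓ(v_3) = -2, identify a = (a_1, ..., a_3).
a = (4, 2, 0)

Write a = (a_1, ..., a_3) in the standard basis. For each basis vector v_i, ℓ(v_i) = <v_i, a> is a linear equation in the a_j's. Collect the n equations into a matrix system V a = ℓ, where row i of V is v_i (expressed in the standard basis). Since V is invertible (lower-triangular with 1s on the diagonal, up to permutation), solve by back-substitution:
  V =
[[-1, -1, 1],
 [1, 0, 0],
 [-1, 1, 0]]
  V a = (-6, 4, -2)
Solving gives a = (4, 2, 0).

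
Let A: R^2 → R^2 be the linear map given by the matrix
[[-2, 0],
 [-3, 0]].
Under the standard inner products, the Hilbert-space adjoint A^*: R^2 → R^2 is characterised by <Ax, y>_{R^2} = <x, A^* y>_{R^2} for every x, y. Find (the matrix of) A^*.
A^* = A^T =
[[-2, -3],
 [0, 0]]

For real matrices with standard dot products, the defining identity <Ax, y> = <x, A^* y> gives (Ax)^T y = x^T (A^*) y, i.e. x^T A^T y = x^T (A^*) y. Since this holds for all x, y, we must have A^* = A^T. Therefore
A^* =
[[-2, -3],
 [0, 0]].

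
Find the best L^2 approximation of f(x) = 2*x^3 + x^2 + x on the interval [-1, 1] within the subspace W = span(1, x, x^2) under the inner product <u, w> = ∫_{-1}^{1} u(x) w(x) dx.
g(x) = x^2 + 11*x/5

The best approximation g ∈ W is the orthogonal projection of f onto W. Writing g = a_0 + a_1 x + a_2 x^2, the coefficients solve the normal equations G · a = b where
  G_{ij} = <φ_i, φ_j> and b_i = <f, φ_i>, with φ_0 = 1, φ_1 = x, φ_2 = x^2.
G =
  [2, 0, 2/3]
  [0, 2/3, 0]
  [2/3, 0, 2/5],
b = (2/3, 22/15, 2/5).
Solving gives a_0 = 0, a_1 = 11/5, a_2 = 1, so
  g(x) = x^2 + 11*x/5.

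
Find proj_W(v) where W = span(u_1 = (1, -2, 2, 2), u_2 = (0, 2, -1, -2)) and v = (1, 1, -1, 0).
proj_W(v) = (3/17, 12/17, -3/17, -12/17)

Set up U = [u_1 | ... | u_2] ∈ R^(4×2). The projector onto W = col(U) is P = U (U^T U)^(-1) U^T.
Compute U^T U =
  [13, -10]
  [-10, 9],
and U^T v = (-3, 3).
Solve U^T U · c = U^T v for the coefficients: c = (3/17, 9/17). The projection is proj_W(v) = U c.
Check: (v - proj_W(v)) · u_1 = 0  (should be 0).
Check: (v - proj_W(v)) · u_2 = 0  (should be 0).
Result: proj_W(v) = (3/17, 12/17, -3/17, -12/17).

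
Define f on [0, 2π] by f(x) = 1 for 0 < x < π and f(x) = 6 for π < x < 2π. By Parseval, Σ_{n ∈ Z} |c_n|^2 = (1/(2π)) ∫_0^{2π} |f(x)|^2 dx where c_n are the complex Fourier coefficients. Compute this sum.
Σ |c_n|^2 = 37/2

Parseval equates the L^2 energy of f (normalised by 1/(2π)) with the ℓ^2 sum of its Fourier coefficients: (1/(2π)) ∫_0^{2π} |f|^2 = Σ |c_n|^2.
Compute the left side: (1/(2π)) [∫_0^π 1^2 dx + ∫_π^{2π} 6^2 dx] = (1/(2π)) · (1π + 36π) = (1 + 36)/2 = 37/2.
So Σ_{n ∈ Z} |c_n|^2 = 37/2.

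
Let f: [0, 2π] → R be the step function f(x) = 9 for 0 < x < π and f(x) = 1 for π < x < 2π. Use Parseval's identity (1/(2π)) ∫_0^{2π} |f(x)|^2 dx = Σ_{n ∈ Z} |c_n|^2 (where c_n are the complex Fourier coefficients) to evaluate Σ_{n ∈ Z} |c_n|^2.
Σ |c_n|^2 = 41

Parseval equates the L^2 energy of f (normalised by 1/(2π)) with the ℓ^2 sum of its Fourier coefficients: (1/(2π)) ∫_0^{2π} |f|^2 = Σ |c_n|^2.
Compute the left side: (1/(2π)) [∫_0^π 9^2 dx + ∫_π^{2π} 1^2 dx] = (1/(2π)) · (81π + 1π) = (81 + 1)/2 = 41.
So Σ_{n ∈ Z} |c_n|^2 = 41.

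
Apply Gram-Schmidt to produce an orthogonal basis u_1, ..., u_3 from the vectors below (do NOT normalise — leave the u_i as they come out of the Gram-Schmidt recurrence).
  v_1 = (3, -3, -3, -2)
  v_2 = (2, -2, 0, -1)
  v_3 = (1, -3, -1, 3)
Orthogonal basis:
  u_1 = (3, -3, -3, -2)
  u_2 = (20/31, -20/31, 42/31, -3/31)
  u_3 = (-8/83, -158/83, -50/83, 300/83)

Apply the Gram-Schmidt recurrence
  u_1 = v_1
  u_i = v_i − Σ_{j<i} ((v_i · u_j) / (u_j · u_j)) · u_j.

Step by step this gives:
  u_1 = (3, -3, -3, -2)
  u_2 = (20/31, -20/31, 42/31, -3/31)
  u_3 = (-8/83, -158/83, -50/83, 300/83)

Orthogonality check:
  u_2 · u_1 = 0 (should be 0)
  u_3 · u_1 = 0 (should be 0)
  u_3 · u_2 = 0 (should be 0)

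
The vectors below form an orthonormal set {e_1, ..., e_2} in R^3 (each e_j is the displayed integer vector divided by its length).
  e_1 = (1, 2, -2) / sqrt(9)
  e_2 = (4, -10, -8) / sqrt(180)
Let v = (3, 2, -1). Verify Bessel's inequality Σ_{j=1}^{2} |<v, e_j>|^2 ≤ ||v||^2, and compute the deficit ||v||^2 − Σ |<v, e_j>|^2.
Σ |<v, e_j>|^2 = 9; ||v||^2 = 14; deficit = 5

Write each e_j = u_j / sqrt(<u_j, u_j>) where u_j is the displayed integer vector. Then <v, e_j> = <v, u_j> / sqrt(<u_j, u_j>), so |<v, e_j>|^2 = <v, u_j>^2 / <u_j, u_j>.
Coefficients: <v, e_1> = 9/sqrt(9), <v, e_2> = 0/sqrt(180).
Square and sum: Σ |<v, e_j>|^2 = 9.
Compute ||v||^2 = v·v = 14.
Deficit = 14 − 9 = 5 ≥ 0, confirming Bessel's inequality. (The deficit equals ||v − Σ <v,e_j> e_j||^2, the squared distance from v to span{e_j}.)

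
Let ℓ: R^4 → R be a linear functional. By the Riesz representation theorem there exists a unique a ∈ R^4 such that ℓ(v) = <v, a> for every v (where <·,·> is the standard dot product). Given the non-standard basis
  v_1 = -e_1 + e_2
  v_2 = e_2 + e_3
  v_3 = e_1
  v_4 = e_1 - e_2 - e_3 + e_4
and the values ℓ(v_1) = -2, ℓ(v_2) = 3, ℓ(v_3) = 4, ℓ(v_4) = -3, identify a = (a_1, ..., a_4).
a = (4, 2, 1, -4)

Write a = (a_1, ..., a_4) in the standard basis. For each basis vector v_i, ℓ(v_i) = <v_i, a> is a linear equation in the a_j's. Collect the n equations into a matrix system V a = ℓ, where row i of V is v_i (expressed in the standard basis). Since V is invertible (lower-triangular with 1s on the diagonal, up to permutation), solve by back-substitution:
  V =
[[-1, 1, 0, 0],
 [0, 1, 1, 0],
 [1, 0, 0, 0],
 [1, -1, -1, 1]]
  V a = (-2, 3, 4, -3)
Solving gives a = (4, 2, 1, -4).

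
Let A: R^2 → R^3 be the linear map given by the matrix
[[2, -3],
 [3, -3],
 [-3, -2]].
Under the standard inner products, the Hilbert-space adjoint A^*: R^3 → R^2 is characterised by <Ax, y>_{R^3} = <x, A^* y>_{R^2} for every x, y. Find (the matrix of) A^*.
A^* = A^T =
[[2, 3, -3],
 [-3, -3, -2]]

For real matrices with standard dot products, the defining identity <Ax, y> = <x, A^* y> gives (Ax)^T y = x^T (A^*) y, i.e. x^T A^T y = x^T (A^*) y. Since this holds for all x, y, we must have A^* = A^T. Therefore
A^* =
[[2, 3, -3],
 [-3, -3, -2]].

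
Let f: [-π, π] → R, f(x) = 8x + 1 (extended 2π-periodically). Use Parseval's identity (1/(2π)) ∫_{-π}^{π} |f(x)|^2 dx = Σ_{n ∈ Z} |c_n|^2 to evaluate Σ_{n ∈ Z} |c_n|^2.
Σ |c_n|^2 = 64π^2/3 + 1

Expand and integrate term by term over [-π, π]:
  ∫ (8x)^2 dx = 64·(2π^3/3); ∫ 2·8·(1)·x dx = 0 (odd integrand); ∫ 1^2 dx = 1·2π.
So (1/(2π)) ∫_{-π}^{π} (8x + 1)^2 dx = 64π^2/3 + 1 = 64π^2/3 + 1.
Parseval ⇒ Σ |c_n|^2 = 64π^2/3 + 1.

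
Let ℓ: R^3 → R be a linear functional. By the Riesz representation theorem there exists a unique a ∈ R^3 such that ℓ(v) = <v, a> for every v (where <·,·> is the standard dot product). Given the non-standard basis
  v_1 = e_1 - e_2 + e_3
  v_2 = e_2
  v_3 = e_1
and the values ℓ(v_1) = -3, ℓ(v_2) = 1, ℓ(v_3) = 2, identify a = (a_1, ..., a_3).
a = (2, 1, -4)

Write a = (a_1, ..., a_3) in the standard basis. For each basis vector v_i, ℓ(v_i) = <v_i, a> is a linear equation in the a_j's. Collect the n equations into a matrix system V a = ℓ, where row i of V is v_i (expressed in the standard basis). Since V is invertible (lower-triangular with 1s on the diagonal, up to permutation), solve by back-substitution:
  V =
[[1, -1, 1],
 [0, 1, 0],
 [1, 0, 0]]
  V a = (-3, 1, 2)
Solving gives a = (2, 1, -4).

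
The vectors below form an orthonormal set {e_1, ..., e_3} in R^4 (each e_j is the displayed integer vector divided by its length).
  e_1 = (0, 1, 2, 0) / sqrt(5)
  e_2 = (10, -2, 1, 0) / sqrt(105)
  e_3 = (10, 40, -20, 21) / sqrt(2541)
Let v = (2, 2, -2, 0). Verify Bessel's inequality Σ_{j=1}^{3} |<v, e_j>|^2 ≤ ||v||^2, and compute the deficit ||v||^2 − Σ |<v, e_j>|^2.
Σ |<v, e_j>|^2 = 1256/121; ||v||^2 = 12; deficit = 196/121

Write each e_j = u_j / sqrt(<u_j, u_j>) where u_j is the displayed integer vector. Then <v, e_j> = <v, u_j> / sqrt(<u_j, u_j>), so |<v, e_j>|^2 = <v, u_j>^2 / <u_j, u_j>.
Coefficients: <v, e_1> = -2/sqrt(5), <v, e_2> = 14/sqrt(105), <v, e_3> = 140/sqrt(2541).
Square and sum: Σ |<v, e_j>|^2 = 1256/121.
Compute ||v||^2 = v·v = 12.
Deficit = 12 − 1256/121 = 196/121 ≥ 0, confirming Bessel's inequality. (The deficit equals ||v − Σ <v,e_j> e_j||^2, the squared distance from v to span{e_j}.)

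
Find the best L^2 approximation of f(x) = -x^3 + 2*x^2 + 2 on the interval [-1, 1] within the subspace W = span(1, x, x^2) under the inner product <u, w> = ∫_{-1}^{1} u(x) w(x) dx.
g(x) = 2*x^2 - 3*x/5 + 2

The best approximation g ∈ W is the orthogonal projection of f onto W. Writing g = a_0 + a_1 x + a_2 x^2, the coefficients solve the normal equations G · a = b where
  G_{ij} = <φ_i, φ_j> and b_i = <f, φ_i>, with φ_0 = 1, φ_1 = x, φ_2 = x^2.
G =
  [2, 0, 2/3]
  [0, 2/3, 0]
  [2/3, 0, 2/5],
b = (16/3, -2/5, 32/15).
Solving gives a_0 = 2, a_1 = -3/5, a_2 = 2, so
  g(x) = 2*x^2 - 3*x/5 + 2.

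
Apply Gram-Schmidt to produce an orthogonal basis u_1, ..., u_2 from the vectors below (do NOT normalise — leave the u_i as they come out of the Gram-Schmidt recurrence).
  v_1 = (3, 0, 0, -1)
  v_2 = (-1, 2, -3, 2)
Orthogonal basis:
  u_1 = (3, 0, 0, -1)
  u_2 = (1/2, 2, -3, 3/2)

Apply the Gram-Schmidt recurrence
  u_1 = v_1
  u_i = v_i − Σ_{j<i} ((v_i · u_j) / (u_j · u_j)) · u_j.

Step by step this gives:
  u_1 = (3, 0, 0, -1)
  u_2 = (1/2, 2, -3, 3/2)

Orthogonality check:
  u_2 · u_1 = 0 (should be 0)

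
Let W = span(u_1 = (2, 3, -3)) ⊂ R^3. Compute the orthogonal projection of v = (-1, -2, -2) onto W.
proj_W(v) = (-2/11, -3/11, 3/11)

Set up U = [u_1 | ... | u_1] ∈ R^(3×1). The projector onto W = col(U) is P = U (U^T U)^(-1) U^T.
Compute U^T U =
  [22],
and U^T v = (-2).
Solve U^T U · c = U^T v for the coefficients: c = (-1/11). The projection is proj_W(v) = U c.
Check: (v - proj_W(v)) · u_1 = 0  (should be 0).
Result: proj_W(v) = (-2/11, -3/11, 3/11).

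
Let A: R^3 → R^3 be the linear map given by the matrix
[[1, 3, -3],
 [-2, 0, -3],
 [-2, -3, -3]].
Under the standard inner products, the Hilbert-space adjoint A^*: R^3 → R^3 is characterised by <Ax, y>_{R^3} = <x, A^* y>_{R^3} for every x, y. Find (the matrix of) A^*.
A^* = A^T =
[[1, -2, -2],
 [3, 0, -3],
 [-3, -3, -3]]

For real matrices with standard dot products, the defining identity <Ax, y> = <x, A^* y> gives (Ax)^T y = x^T (A^*) y, i.e. x^T A^T y = x^T (A^*) y. Since this holds for all x, y, we must have A^* = A^T. Therefore
A^* =
[[1, -2, -2],
 [3, 0, -3],
 [-3, -3, -3]].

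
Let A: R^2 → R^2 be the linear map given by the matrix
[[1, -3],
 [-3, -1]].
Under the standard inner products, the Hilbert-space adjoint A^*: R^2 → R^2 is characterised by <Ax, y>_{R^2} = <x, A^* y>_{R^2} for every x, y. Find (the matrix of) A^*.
A^* = A^T =
[[1, -3],
 [-3, -1]]

For real matrices with standard dot products, the defining identity <Ax, y> = <x, A^* y> gives (Ax)^T y = x^T (A^*) y, i.e. x^T A^T y = x^T (A^*) y. Since this holds for all x, y, we must have A^* = A^T. Therefore
A^* =
[[1, -3],
 [-3, -1]].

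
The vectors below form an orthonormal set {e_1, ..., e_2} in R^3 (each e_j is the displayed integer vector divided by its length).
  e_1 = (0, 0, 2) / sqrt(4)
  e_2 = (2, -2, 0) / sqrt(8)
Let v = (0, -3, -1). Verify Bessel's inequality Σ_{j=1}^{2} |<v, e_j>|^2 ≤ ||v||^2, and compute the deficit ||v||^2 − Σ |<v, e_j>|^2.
Σ |<v, e_j>|^2 = 11/2; ||v||^2 = 10; deficit = 9/2

Write each e_j = u_j / sqrt(<u_j, u_j>) where u_j is the displayed integer vector. Then <v, e_j> = <v, u_j> / sqrt(<u_j, u_j>), so |<v, e_j>|^2 = <v, u_j>^2 / <u_j, u_j>.
Coefficients: <v, e_1> = -2/sqrt(4), <v, e_2> = 6/sqrt(8).
Square and sum: Σ |<v, e_j>|^2 = 11/2.
Compute ||v||^2 = v·v = 10.
Deficit = 10 − 11/2 = 9/2 ≥ 0, confirming Bessel's inequality. (The deficit equals ||v − Σ <v,e_j> e_j||^2, the squared distance from v to span{e_j}.)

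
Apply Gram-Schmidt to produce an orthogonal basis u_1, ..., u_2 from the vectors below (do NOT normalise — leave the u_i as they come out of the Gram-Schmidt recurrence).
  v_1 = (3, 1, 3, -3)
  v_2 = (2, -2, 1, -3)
Orthogonal basis:
  u_1 = (3, 1, 3, -3)
  u_2 = (2/7, -18/7, -5/7, -9/7)

Apply the Gram-Schmidt recurrence
  u_1 = v_1
  u_i = v_i − Σ_{j<i} ((v_i · u_j) / (u_j · u_j)) · u_j.

Step by step this gives:
  u_1 = (3, 1, 3, -3)
  u_2 = (2/7, -18/7, -5/7, -9/7)

Orthogonality check:
  u_2 · u_1 = 0 (should be 0)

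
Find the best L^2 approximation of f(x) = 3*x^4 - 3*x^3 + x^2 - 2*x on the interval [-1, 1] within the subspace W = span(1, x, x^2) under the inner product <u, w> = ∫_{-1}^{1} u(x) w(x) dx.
g(x) = 25*x^2/7 - 19*x/5 - 9/35

The best approximation g ∈ W is the orthogonal projection of f onto W. Writing g = a_0 + a_1 x + a_2 x^2, the coefficients solve the normal equations G · a = b where
  G_{ij} = <φ_i, φ_j> and b_i = <f, φ_i>, with φ_0 = 1, φ_1 = x, φ_2 = x^2.
G =
  [2, 0, 2/3]
  [0, 2/3, 0]
  [2/3, 0, 2/5],
b = (28/15, -38/15, 44/35).
Solving gives a_0 = -9/35, a_1 = -19/5, a_2 = 25/7, so
  g(x) = 25*x^2/7 - 19*x/5 - 9/35.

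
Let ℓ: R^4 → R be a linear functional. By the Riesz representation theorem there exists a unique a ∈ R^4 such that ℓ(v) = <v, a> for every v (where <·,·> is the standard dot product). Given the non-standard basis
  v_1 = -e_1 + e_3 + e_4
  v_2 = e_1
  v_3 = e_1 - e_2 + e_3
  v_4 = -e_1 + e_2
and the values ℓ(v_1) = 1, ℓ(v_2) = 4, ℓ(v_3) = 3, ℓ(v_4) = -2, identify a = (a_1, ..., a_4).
a = (4, 2, 1, 4)

Write a = (a_1, ..., a_4) in the standard basis. For each basis vector v_i, ℓ(v_i) = <v_i, a> is a linear equation in the a_j's. Collect the n equations into a matrix system V a = ℓ, where row i of V is v_i (expressed in the standard basis). Since V is invertible (lower-triangular with 1s on the diagonal, up to permutation), solve by back-substitution:
  V =
[[-1, 0, 1, 1],
 [1, 0, 0, 0],
 [1, -1, 1, 0],
 [-1, 1, 0, 0]]
  V a = (1, 4, 3, -2)
Solving gives a = (4, 2, 1, 4).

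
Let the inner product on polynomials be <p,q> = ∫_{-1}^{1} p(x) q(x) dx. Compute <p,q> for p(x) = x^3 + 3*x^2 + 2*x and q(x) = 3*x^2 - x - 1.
<p,q> = -2/15

Expand the product: p(x)·q(x) = 3*x^5 + 8*x^4 + 2*x^3 - 5*x^2 - 2*x.
∫_{-1}^{1} of each monomial x^k gives [2/(k+1) if k even, 0 if k odd]. Integrating term-by-term (or equivalently evaluating the antiderivative F(x) = x^6/2 + 8*x^5/5 + x^4/2 - 5*x^3/3 - x^2 at the endpoints):
  F(1) − F(−1) = -1/15 − (1/15) = -2/15.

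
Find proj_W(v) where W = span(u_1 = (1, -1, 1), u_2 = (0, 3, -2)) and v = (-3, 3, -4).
proj_W(v) = (-45/14, 24/7, -47/14)

Set up U = [u_1 | ... | u_2] ∈ R^(3×2). The projector onto W = col(U) is P = U (U^T U)^(-1) U^T.
Compute U^T U =
  [3, -5]
  [-5, 13],
and U^T v = (-10, 17).
Solve U^T U · c = U^T v for the coefficients: c = (-45/14, 1/14). The projection is proj_W(v) = U c.
Check: (v - proj_W(v)) · u_1 = 0  (should be 0).
Check: (v - proj_W(v)) · u_2 = 0  (should be 0).
Result: proj_W(v) = (-45/14, 24/7, -47/14).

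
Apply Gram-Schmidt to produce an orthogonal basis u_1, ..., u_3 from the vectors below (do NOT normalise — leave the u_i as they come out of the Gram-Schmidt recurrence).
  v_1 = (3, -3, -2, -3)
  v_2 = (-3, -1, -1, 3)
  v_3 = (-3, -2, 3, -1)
Orthogonal basis:
  u_1 = (3, -3, -2, -3)
  u_2 = (-54/31, -70/31, -57/31, 54/31)
  u_3 = (-87/41, -90/41, 120/41, -77/41)

Apply the Gram-Schmidt recurrence
  u_1 = v_1
  u_i = v_i − Σ_{j<i} ((v_i · u_j) / (u_j · u_j)) · u_j.

Step by step this gives:
  u_1 = (3, -3, -2, -3)
  u_2 = (-54/31, -70/31, -57/31, 54/31)
  u_3 = (-87/41, -90/41, 120/41, -77/41)

Orthogonality check:
  u_2 · u_1 = 0 (should be 0)
  u_3 · u_1 = 0 (should be 0)
  u_3 · u_2 = 0 (should be 0)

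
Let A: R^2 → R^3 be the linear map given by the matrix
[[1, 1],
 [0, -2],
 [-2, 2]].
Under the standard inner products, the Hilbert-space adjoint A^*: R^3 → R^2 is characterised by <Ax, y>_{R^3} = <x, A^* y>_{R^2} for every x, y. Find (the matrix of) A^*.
A^* = A^T =
[[1, 0, -2],
 [1, -2, 2]]

For real matrices with standard dot products, the defining identity <Ax, y> = <x, A^* y> gives (Ax)^T y = x^T (A^*) y, i.e. x^T A^T y = x^T (A^*) y. Since this holds for all x, y, we must have A^* = A^T. Therefore
A^* =
[[1, 0, -2],
 [1, -2, 2]].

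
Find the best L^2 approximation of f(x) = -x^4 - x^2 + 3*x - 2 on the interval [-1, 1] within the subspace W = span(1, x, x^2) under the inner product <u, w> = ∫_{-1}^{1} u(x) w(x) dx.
g(x) = -13*x^2/7 + 3*x - 67/35

The best approximation g ∈ W is the orthogonal projection of f onto W. Writing g = a_0 + a_1 x + a_2 x^2, the coefficients solve the normal equations G · a = b where
  G_{ij} = <φ_i, φ_j> and b_i = <f, φ_i>, with φ_0 = 1, φ_1 = x, φ_2 = x^2.
G =
  [2, 0, 2/3]
  [0, 2/3, 0]
  [2/3, 0, 2/5],
b = (-76/15, 2, -212/105).
Solving gives a_0 = -67/35, a_1 = 3, a_2 = -13/7, so
  g(x) = -13*x^2/7 + 3*x - 67/35.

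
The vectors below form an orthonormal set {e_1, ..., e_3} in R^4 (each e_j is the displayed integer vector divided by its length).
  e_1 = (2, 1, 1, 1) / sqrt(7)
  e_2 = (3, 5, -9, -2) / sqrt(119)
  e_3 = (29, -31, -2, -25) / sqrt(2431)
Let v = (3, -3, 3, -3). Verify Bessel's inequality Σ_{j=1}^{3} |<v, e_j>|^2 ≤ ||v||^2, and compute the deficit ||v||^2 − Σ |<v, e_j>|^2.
Σ |<v, e_j>|^2 = 4707/143; ||v||^2 = 36; deficit = 441/143

Write each e_j = u_j / sqrt(<u_j, u_j>) where u_j is the displayed integer vector. Then <v, e_j> = <v, u_j> / sqrt(<u_j, u_j>), so |<v, e_j>|^2 = <v, u_j>^2 / <u_j, u_j>.
Coefficients: <v, e_1> = 3/sqrt(7), <v, e_2> = -27/sqrt(119), <v, e_3> = 249/sqrt(2431).
Square and sum: Σ |<v, e_j>|^2 = 4707/143.
Compute ||v||^2 = v·v = 36.
Deficit = 36 − 4707/143 = 441/143 ≥ 0, confirming Bessel's inequality. (The deficit equals ||v − Σ <v,e_j> e_j||^2, the squared distance from v to span{e_j}.)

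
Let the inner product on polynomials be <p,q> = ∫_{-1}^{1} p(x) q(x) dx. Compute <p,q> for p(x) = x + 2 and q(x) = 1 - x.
<p,q> = 10/3

Expand the product: p(x)·q(x) = -x^2 - x + 2.
∫_{-1}^{1} of each monomial x^k gives [2/(k+1) if k even, 0 if k odd]. Integrating term-by-term (or equivalently evaluating the antiderivative F(x) = -x^3/3 - x^2/2 + 2*x at the endpoints):
  F(1) − F(−1) = 7/6 − (-13/6) = 10/3.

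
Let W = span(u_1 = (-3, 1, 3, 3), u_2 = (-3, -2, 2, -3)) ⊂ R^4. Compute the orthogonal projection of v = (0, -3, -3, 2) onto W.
proj_W(v) = (207/178, 39/178, -171/178, 9/178)

Set up U = [u_1 | ... | u_2] ∈ R^(4×2). The projector onto W = col(U) is P = U (U^T U)^(-1) U^T.
Compute U^T U =
  [28, 4]
  [4, 26],
and U^T v = (-6, -6).
Solve U^T U · c = U^T v for the coefficients: c = (-33/178, -18/89). The projection is proj_W(v) = U c.
Check: (v - proj_W(v)) · u_1 = 0  (should be 0).
Check: (v - proj_W(v)) · u_2 = 0  (should be 0).
Result: proj_W(v) = (207/178, 39/178, -171/178, 9/178).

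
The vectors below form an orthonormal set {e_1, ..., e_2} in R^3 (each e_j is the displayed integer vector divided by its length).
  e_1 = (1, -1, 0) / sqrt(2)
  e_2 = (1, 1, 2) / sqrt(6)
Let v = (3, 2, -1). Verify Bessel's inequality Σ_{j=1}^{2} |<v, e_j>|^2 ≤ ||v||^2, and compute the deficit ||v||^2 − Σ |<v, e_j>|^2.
Σ |<v, e_j>|^2 = 2; ||v||^2 = 14; deficit = 12

Write each e_j = u_j / sqrt(<u_j, u_j>) where u_j is the displayed integer vector. Then <v, e_j> = <v, u_j> / sqrt(<u_j, u_j>), so |<v, e_j>|^2 = <v, u_j>^2 / <u_j, u_j>.
Coefficients: <v, e_1> = 1/sqrt(2), <v, e_2> = 3/sqrt(6).
Square and sum: Σ |<v, e_j>|^2 = 2.
Compute ||v||^2 = v·v = 14.
Deficit = 14 − 2 = 12 ≥ 0, confirming Bessel's inequality. (The deficit equals ||v − Σ <v,e_j> e_j||^2, the squared distance from v to span{e_j}.)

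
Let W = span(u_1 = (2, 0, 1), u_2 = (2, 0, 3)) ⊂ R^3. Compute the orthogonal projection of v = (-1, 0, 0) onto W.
proj_W(v) = (-1, 0, 0)

Set up U = [u_1 | ... | u_2] ∈ R^(3×2). The projector onto W = col(U) is P = U (U^T U)^(-1) U^T.
Compute U^T U =
  [5, 7]
  [7, 13],
and U^T v = (-2, -2).
Solve U^T U · c = U^T v for the coefficients: c = (-3/4, 1/4). The projection is proj_W(v) = U c.
Check: (v - proj_W(v)) · u_1 = 0  (should be 0).
Check: (v - proj_W(v)) · u_2 = 0  (should be 0).
Result: proj_W(v) = (-1, 0, 0).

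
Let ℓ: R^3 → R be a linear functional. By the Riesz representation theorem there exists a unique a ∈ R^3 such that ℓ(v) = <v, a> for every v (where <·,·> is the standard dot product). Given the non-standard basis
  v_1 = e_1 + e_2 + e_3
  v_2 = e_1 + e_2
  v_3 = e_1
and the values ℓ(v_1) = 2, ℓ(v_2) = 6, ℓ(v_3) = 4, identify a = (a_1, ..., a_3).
a = (4, 2, -4)

Write a = (a_1, ..., a_3) in the standard basis. For each basis vector v_i, ℓ(v_i) = <v_i, a> is a linear equation in the a_j's. Collect the n equations into a matrix system V a = ℓ, where row i of V is v_i (expressed in the standard basis). Since V is invertible (lower-triangular with 1s on the diagonal, up to permutation), solve by back-substitution:
  V =
[[1, 1, 1],
 [1, 1, 0],
 [1, 0, 0]]
  V a = (2, 6, 4)
Solving gives a = (4, 2, -4).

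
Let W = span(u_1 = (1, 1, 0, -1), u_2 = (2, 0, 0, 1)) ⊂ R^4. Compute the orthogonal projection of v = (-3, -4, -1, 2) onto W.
proj_W(v) = (-47/14, -41/14, 0, 19/7)

Set up U = [u_1 | ... | u_2] ∈ R^(4×2). The projector onto W = col(U) is P = U (U^T U)^(-1) U^T.
Compute U^T U =
  [3, 1]
  [1, 5],
and U^T v = (-9, -4).
Solve U^T U · c = U^T v for the coefficients: c = (-41/14, -3/14). The projection is proj_W(v) = U c.
Check: (v - proj_W(v)) · u_1 = 0  (should be 0).
Check: (v - proj_W(v)) · u_2 = 0  (should be 0).
Result: proj_W(v) = (-47/14, -41/14, 0, 19/7).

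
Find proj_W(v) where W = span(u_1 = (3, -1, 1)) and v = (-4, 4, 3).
proj_W(v) = (-39/11, 13/11, -13/11)

Set up U = [u_1 | ... | u_1] ∈ R^(3×1). The projector onto W = col(U) is P = U (U^T U)^(-1) U^T.
Compute U^T U =
  [11],
and U^T v = (-13).
Solve U^T U · c = U^T v for the coefficients: c = (-13/11). The projection is proj_W(v) = U c.
Check: (v - proj_W(v)) · u_1 = 0  (should be 0).
Result: proj_W(v) = (-39/11, 13/11, -13/11).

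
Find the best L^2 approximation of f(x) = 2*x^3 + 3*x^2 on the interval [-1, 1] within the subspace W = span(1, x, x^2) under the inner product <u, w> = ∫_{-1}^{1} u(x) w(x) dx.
g(x) = 3*x^2 + 6*x/5

The best approximation g ∈ W is the orthogonal projection of f onto W. Writing g = a_0 + a_1 x + a_2 x^2, the coefficients solve the normal equations G · a = b where
  G_{ij} = <φ_i, φ_j> and b_i = <f, φ_i>, with φ_0 = 1, φ_1 = x, φ_2 = x^2.
G =
  [2, 0, 2/3]
  [0, 2/3, 0]
  [2/3, 0, 2/5],
b = (2, 4/5, 6/5).
Solving gives a_0 = 0, a_1 = 6/5, a_2 = 3, so
  g(x) = 3*x^2 + 6*x/5.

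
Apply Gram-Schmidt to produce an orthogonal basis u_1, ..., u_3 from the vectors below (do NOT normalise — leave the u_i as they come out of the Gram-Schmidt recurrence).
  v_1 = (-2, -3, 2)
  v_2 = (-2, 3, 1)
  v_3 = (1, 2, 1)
Orthogonal basis:
  u_1 = (-2, -3, 2)
  u_2 = (-40/17, 42/17, 23/17)
  u_3 = (225/229, 50/229, 300/229)

Apply the Gram-Schmidt recurrence
  u_1 = v_1
  u_i = v_i − Σ_{j<i} ((v_i · u_j) / (u_j · u_j)) · u_j.

Step by step this gives:
  u_1 = (-2, -3, 2)
  u_2 = (-40/17, 42/17, 23/17)
  u_3 = (225/229, 50/229, 300/229)

Orthogonality check:
  u_2 · u_1 = 0 (should be 0)
  u_3 · u_1 = 0 (should be 0)
  u_3 · u_2 = 0 (should be 0)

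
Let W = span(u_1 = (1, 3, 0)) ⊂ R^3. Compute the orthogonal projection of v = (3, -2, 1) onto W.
proj_W(v) = (-3/10, -9/10, 0)

Set up U = [u_1 | ... | u_1] ∈ R^(3×1). The projector onto W = col(U) is P = U (U^T U)^(-1) U^T.
Compute U^T U =
  [10],
and U^T v = (-3).
Solve U^T U · c = U^T v for the coefficients: c = (-3/10). The projection is proj_W(v) = U c.
Check: (v - proj_W(v)) · u_1 = 0  (should be 0).
Result: proj_W(v) = (-3/10, -9/10, 0).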